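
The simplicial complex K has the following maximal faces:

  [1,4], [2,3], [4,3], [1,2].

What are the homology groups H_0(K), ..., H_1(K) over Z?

H_0 = Z,  H_1 = Z.

Take the total order 1 < 2 < 3 < 4 on the vertex set. Then K (dimension 1) consists of the simplices:

  0-simplices (4): [1], [2], [3], [4]
  1-simplices (4): [1,2], [1,4], [2,3], [3,4]

Hence C_0 ≅ Z^4, C_1 ≅ Z^4.

Boundary ∂_1: C_1 → C_0 sends each edge [p,q] (with p < q) to q − p.
The 4×4 boundary matrix has rank 3 and Smith normal form diag(1,1,1).

Reading off H_k = ker ∂_k / im ∂_{k+1}:

  H_0: rank C_0 − rank ∂_1 = 4 − 3 = 1, and the invariant factors of ∂_1 are all 1, so H_0 = Z.
  H_1: rank ker ∂_1 − rank ∂_2 = (4 − 3) − 0 = 1, and there is no ∂_2, so H_1 = Z.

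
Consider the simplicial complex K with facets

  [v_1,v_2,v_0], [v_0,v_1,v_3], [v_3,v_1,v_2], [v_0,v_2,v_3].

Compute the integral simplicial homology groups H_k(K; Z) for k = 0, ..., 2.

H_0 = Z,  H_1 = 0,  H_2 = Z.

K has 4 vertices, 6 edges, 4 triangles.
rank ∂_0 = 0, rank ∂_1 = 3 ⇒ b_0 = 4 − 0 − 3 = 1; all invariant factors of ∂_1 are 1 so no torsion. So H_0 ≅ Z.
rank ∂_1 = 3, rank ∂_2 = 3 ⇒ b_1 = 6 − 3 − 3 = 0; all invariant factors of ∂_2 are 1 so no torsion. So H_1 ≅ 0.
rank ∂_2 = 3, rank ∂_3 = 0 ⇒ b_2 = 4 − 3 − 0 = 1. So H_2 ≅ Z.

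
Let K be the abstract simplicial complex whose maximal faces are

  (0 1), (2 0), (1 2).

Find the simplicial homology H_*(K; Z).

Take the total order 0 < 1 < 2 on the vertex set. Then K (dimension 1) consists of the simplices:

  0-simplices (3): [0], [1], [2]
  1-simplices (3): [0,1], [0,2], [1,2]

so the chain groups are C_0 ≅ Z^3, C_1 ≅ Z^3.

Boundary ∂_1: C_1 → C_0 is given by ∂[p,q] = [q] − [p]. For instance
  ∂[1,2] = [2] − [1].
The resulting 3×3 matrix has rank 2, and its Smith normal form has invariant factors (1,1).

From H_k ≅ ker(∂_k) / im(∂_{k+1}) we obtain:

  H_0: rank C_0 − rank ∂_1 = 3 − 2 = 1, and the invariant factors of ∂_1 are all 1, so H_0 ≅ Z.
  H_1: rank ker ∂_1 − rank ∂_2 = (3 − 2) − 0 = 1, and there is no ∂_2, so H_1 ≅ Z.

As a check, the Euler characteristic is 3 − 3 = 0, which agrees with 1 − 1 = 0.

H_0 = Z,  H_1 = Z.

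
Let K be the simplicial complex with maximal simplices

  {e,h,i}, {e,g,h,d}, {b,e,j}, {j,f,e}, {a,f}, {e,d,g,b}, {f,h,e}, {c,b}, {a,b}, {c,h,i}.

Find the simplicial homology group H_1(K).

H_1 ≅ Z^2.

Fix the vertex order a < b < c < d < e < f < g < h < i < j and write every simplex with vertices in increasing order. Then dim K = 3 and the simplices of K are:

  0-simplices (10): a, b, c, d, e, f, g, h, i, j
  1-simplices (21): ab, af, bc, bd, be, bg, bj, ch, ci, de, dg, dh, ef, eg, eh, ei, ej, fh, fj, gh, hi
  2-simplices (12): bde, bdg, beg, bej, chi, deg, deh, dgh, efh, efj, egh, ehi
  3-simplices (2): bdeg, degh

so the chain groups are C_0 ≅ Z^10, C_1 ≅ Z^21, C_2 ≅ Z^12, C_3 ≅ Z^2.

∂_1: C_1 → C_0 sends each edge [p,q] (with p < q) to q − p.
As a 10×21 matrix over Z this has rank 9, with invariant factors (1,1,1,1,1,1,1,1,1).

Boundary ∂_2: C_2 → C_1 acts by ∂[p,q,r] = [q,r] − [p,r] + [p,q]. For instance
  ∂deh = eh − dh + de,
  ∂beg = eg − bg + be.
This gives a 21×12 integer matrix of rank 10; reducing to Smith normal form yields diagonal entries (1,1,1,1,1,1,1,1,1,1).

∂_3: C_3 → C_2 sends each 3-simplex σ to the alternating sum Σ_i (−1)^i (σ with its i-th vertex removed). For instance
  ∂degh = egh − dgh + deh − deg,
  ∂bdeg = deg − beg + bdg − bde.
The resulting 12×2 matrix has rank 2, and its Smith normal form has invariant factors (1,1).

From H_k ≅ ker(∂_k) / im(∂_{k+1}) we obtain:

  H_1: rank ker ∂_1 − rank ∂_2 = (21 − 9) − 10 = 2, and the invariant factors of ∂_2 are all 1, so H_1 = Z^2.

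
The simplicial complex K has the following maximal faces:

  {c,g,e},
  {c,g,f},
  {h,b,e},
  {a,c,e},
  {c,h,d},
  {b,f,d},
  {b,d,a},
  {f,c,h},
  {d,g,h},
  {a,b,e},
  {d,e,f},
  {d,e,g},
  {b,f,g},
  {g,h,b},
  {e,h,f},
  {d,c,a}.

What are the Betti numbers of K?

b_0 = 1, b_1 = 2, b_2 = 1.

Order the vertices as a < b < c < d < e < f < g < h. Listing each simplex with vertices in this order, K has dimension 2 with simplices:

  0-simplices (8): a, b, c, d, e, f, g, h
  1-simplices (24): ab, ac, ad, ae, bd, be, bf, bg, bh, cd, ce, cf, cg, ch, de, df, dg, dh, ef, eg, eh, fg, fh, gh
  2-simplices (16): abd, abe, acd, ace, bdf, beh, bfg, bgh, cdh, ceg, cfg, cfh, def, deg, dgh, efh

giving chain groups C_0 ≅ Z^8, C_1 ≅ Z^24, C_2 ≅ Z^16.

∂_1: C_1 → C_0 sends each edge [p,q] (with p < q) to q − p. For instance
  ∂be = e − b.
The resulting 8×24 matrix has rank 7, and its Smith normal form has invariant factors (1,1,1,1,1,1,1).

The boundary map ∂_2: C_2 → C_1 maps a triangle to the signed sum of its edges. For instance
  ∂abd = bd − ad + ab,
  ∂acd = cd − ad + ac.
The resulting 24×16 matrix has rank 15, and its Smith normal form has invariant factors (1,1,1,1,1,1,1,1,1,1,1,1,1,1,1).

Now H_k = ker ∂_k / im ∂_{k+1}, so:

  H_0: rank C_0 − rank ∂_1 = 8 − 7 = 1, and the invariant factors of ∂_1 are all 1, so H_0 = Z.
  H_1: rank ker ∂_1 − rank ∂_2 = (24 − 7) − 15 = 2, and the invariant factors of ∂_2 are all 1, so H_1 = Z^2.
  H_2: rank ker ∂_2 − rank ∂_3 = (16 − 15) − 0 = 1, and there is no ∂_3, so H_2 = Z.

As a check, the Euler characteristic is 8 − 24 + 16 = 0, which agrees with 1 − 2 + 1 = 0.
(K is a triangulation of the torus T^2.)

Hence the Betti numbers are b_0 = 1, b_1 = 2, b_2 = 1.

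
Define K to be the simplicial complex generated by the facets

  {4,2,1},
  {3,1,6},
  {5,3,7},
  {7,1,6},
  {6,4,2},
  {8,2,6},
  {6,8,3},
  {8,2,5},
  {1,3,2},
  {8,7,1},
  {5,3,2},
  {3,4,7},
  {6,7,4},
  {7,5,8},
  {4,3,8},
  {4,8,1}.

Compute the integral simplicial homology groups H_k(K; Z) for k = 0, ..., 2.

Order the vertices as 1 < 2 < 3 < 4 < 5 < 6 < 7 < 8. Listing each simplex with vertices in this order, K has dimension 2 with simplices:

  0-simplices (8): [1], [2], [3], [4], [5], [6], [7], [8]
  1-simplices (24): (24 of them)
  2-simplices (16): [1,2,3], [1,2,4], [1,3,6], [1,4,8], [1,6,7], [1,7,8], [2,3,5], [2,4,6], [2,5,8], [2,6,8], [3,4,7], [3,4,8], [3,5,7], [3,6,8], [4,6,7], [5,7,8]

Hence C_0 ≅ Z^8, C_1 ≅ Z^24, C_2 ≅ Z^16.

∂_1: C_1 → C_0 sends each edge [p,q] (with p < q) to q − p. For instance
  ∂[5,7] = [7] − [5].
The resulting 8×24 matrix has rank 7, and its Smith normal form has invariant factors (1,1,1,1,1,1,1).

The boundary map ∂_2: C_2 → C_1 sends each 2-simplex [p,q,r] to [q,r] − [p,r] + [p,q]. For instance
  ∂[1,7,8] = [7,8] − [1,8] + [1,7],
  ∂[2,3,5] = [3,5] − [2,5] + [2,3].
The 24×16 boundary matrix has rank 15 and Smith normal form diag(1,1,1,1,1,1,1,1,1,1,1,1,1,1,1).

Computing H_k = (kernel of ∂_k) / (image of ∂_{k+1}):

  H_0: rank C_0 − rank ∂_1 = 8 − 7 = 1, and the invariant factors of ∂_1 are all 1, so H_0 = Z.
  H_1: rank ker ∂_1 − rank ∂_2 = (24 − 7) − 15 = 2, and the invariant factors of ∂_2 are all 1, so H_1 = Z^2.
  H_2: rank ker ∂_2 − rank ∂_3 = (16 − 15) − 0 = 1, and there is no ∂_3, so H_2 = Z.

H_0 ≅ Z,  H_1 ≅ Z^2,  H_2 ≅ Z.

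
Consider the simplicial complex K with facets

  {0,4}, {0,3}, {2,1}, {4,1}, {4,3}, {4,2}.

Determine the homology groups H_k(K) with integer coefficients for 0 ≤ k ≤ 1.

H_0 ≅ Z,  H_1 ≅ Z^2.

We work with the vertex ordering 0 < 1 < 2 < 3 < 4. The simplices of K, each written with vertices in increasing order, are:

  0-simplices (5): [0], [1], [2], [3], [4]
  1-simplices (6): [0,3], [0,4], [1,2], [1,4], [2,4], [3,4]

Hence C_0 ≅ Z^5, C_1 ≅ Z^6.

Boundary ∂_1: C_1 → C_0 is given by ∂[p,q] = [q] − [p]. For instance
  ∂[0,4] = [4] − [0].
The resulting 5×6 matrix has rank 4, and its Smith normal form has invariant factors (1,1,1,1).

Now H_k = ker ∂_k / im ∂_{k+1}, so:

  H_0: rank C_0 − rank ∂_1 = 5 − 4 = 1, and the invariant factors of ∂_1 are all 1, so H_0 = Z.
  H_1: rank ker ∂_1 − rank ∂_2 = (6 − 4) − 0 = 2, and there is no ∂_2, so H_1 = Z^2.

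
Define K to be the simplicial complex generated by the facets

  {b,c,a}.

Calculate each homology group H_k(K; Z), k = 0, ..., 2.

H_0 ≅ Z,  H_1 = 0,  H_2 = 0.

K has 3 vertices, 3 edges, 1 triangle.
rank ∂_0 = 0, rank ∂_1 = 2 ⇒ b_0 = 3 − 0 − 2 = 1; all invariant factors of ∂_1 are 1 so no torsion. So H_0 ≅ Z.
rank ∂_1 = 2, rank ∂_2 = 1 ⇒ b_1 = 3 − 2 − 1 = 0; all invariant factors of ∂_2 are 1 so no torsion. So H_1 ≅ 0.
rank ∂_2 = 1, rank ∂_3 = 0 ⇒ b_2 = 1 − 1 − 0 = 0. So H_2 ≅ 0.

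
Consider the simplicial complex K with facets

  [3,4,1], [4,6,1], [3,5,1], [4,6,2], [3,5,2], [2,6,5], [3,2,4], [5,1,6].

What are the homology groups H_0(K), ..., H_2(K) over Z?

H_0 = Z,  H_1 = 0,  H_2 = Z.

Take the total order 1 < 2 < 3 < 4 < 5 < 6 on the vertex set. Then K (dimension 2) consists of the simplices:

  0-simplices (6): [1], [2], [3], [4], [5], [6]
  1-simplices (12): [1,3], [1,4], [1,5], [1,6], [2,3], [2,4], [2,5], [2,6], [3,4], [3,5], [4,6], [5,6]
  2-simplices (8): [1,3,4], [1,3,5], [1,4,6], [1,5,6], [2,3,4], [2,3,5], [2,4,6], [2,5,6]

Hence C_0 ≅ Z^6, C_1 ≅ Z^12, C_2 ≅ Z^8.

Boundary ∂_1: C_1 → C_0 is given by ∂[p,q] = [q] − [p]. For instance
  ∂[3,4] = [4] − [3].
As a 6×12 matrix over Z this has rank 5, with invariant factors (1,1,1,1,1).

The boundary map ∂_2: C_2 → C_1 sends each 2-simplex [p,q,r] to [q,r] − [p,r] + [p,q]. For instance
  ∂[1,3,4] = [3,4] − [1,4] + [1,3],
  ∂[2,3,4] = [3,4] − [2,4] + [2,3].
The 12×8 boundary matrix has rank 7 and Smith normal form diag(1,1,1,1,1,1,1).

Now H_k = ker ∂_k / im ∂_{k+1}, so:

  H_0: rank C_0 − rank ∂_1 = 6 − 5 = 1, and the invariant factors of ∂_1 are all 1, so H_0 = Z.
  H_1: rank ker ∂_1 − rank ∂_2 = (12 − 5) − 7 = 0, and the invariant factors of ∂_2 are all 1, so H_1 = 0.
  H_2: rank ker ∂_2 − rank ∂_3 = (8 − 7) − 0 = 1, and there is no ∂_3, so H_2 = Z.

(K is a triangulation of the 2-sphere S^2.)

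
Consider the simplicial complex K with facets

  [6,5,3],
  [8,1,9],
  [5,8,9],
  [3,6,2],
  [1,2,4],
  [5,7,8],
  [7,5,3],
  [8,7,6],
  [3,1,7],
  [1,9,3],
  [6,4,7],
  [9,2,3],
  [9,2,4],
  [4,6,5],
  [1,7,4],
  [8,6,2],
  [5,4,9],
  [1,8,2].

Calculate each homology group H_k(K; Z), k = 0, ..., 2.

H_0 ≅ Z,  H_1 ≅ Z ⊕ Z/2,  H_2 = 0.

We work with the vertex ordering 1 < 2 < 3 < 4 < 5 < 6 < 7 < 8 < 9. The simplices of K, each written with vertices in increasing order, are:

  0-simplices (9): [1], [2], [3], [4], [5], [6], [7], [8], [9]
  1-simplices (27): (27 of them)
  2-simplices (18): [1,2,4], [1,2,8], [1,3,7], [1,3,9], [1,4,7], [1,8,9], [2,3,6], [2,3,9], [2,4,9], [2,6,8], [3,5,6], [3,5,7], [4,5,6], [4,5,9], [4,6,7], [5,7,8], [5,8,9], [6,7,8]

so the chain groups are C_0 ≅ Z^9, C_1 ≅ Z^27, C_2 ≅ Z^18.

Boundary ∂_1: C_1 → C_0 is given by ∂[p,q] = [q] − [p]. For instance
  ∂[3,9] = [9] − [3].
As a 9×27 matrix over Z this has rank 8, with invariant factors (1,1,1,1,1,1,1,1).

The boundary map ∂_2: C_2 → C_1 sends each 2-simplex [p,q,r] to [q,r] − [p,r] + [p,q]. For instance
  ∂[5,8,9] = [8,9] − [5,9] + [5,8],
  ∂[1,3,7] = [3,7] − [1,7] + [1,3].
This gives a 27×18 integer matrix of rank 18; reducing to Smith normal form yields diagonal entries (1,1,1,1,1,1,1,1,1,1,1,1,1,1,1,1,1,2).

Now H_k = ker ∂_k / im ∂_{k+1}, so:

  H_0: rank C_0 − rank ∂_1 = 9 − 8 = 1, and the invariant factors of ∂_1 are all 1, so H_0 ≅ Z.
  H_1: rank ker ∂_1 − rank ∂_2 = (27 − 8) − 18 = 1, and ∂_2 has invariant factor 2 > 1, so H_1 ≅ Z ⊕ Z/2.
  H_2: rank ker ∂_2 − rank ∂_3 = (18 − 18) − 0 = 0, and there is no ∂_3, so H_2 ≅ 0.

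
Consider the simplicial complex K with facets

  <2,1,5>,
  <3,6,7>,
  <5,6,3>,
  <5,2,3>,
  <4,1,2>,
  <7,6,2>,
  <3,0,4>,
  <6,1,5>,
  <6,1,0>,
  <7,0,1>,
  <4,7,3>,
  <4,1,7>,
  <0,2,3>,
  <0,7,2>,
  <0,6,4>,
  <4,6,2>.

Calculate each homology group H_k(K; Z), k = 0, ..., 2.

Fix the vertex order 0 < 1 < 2 < 3 < 4 < 5 < 6 < 7 and write every simplex with vertices in increasing order. Then dim K = 2 and the simplices of K are:

  0-simplices (8): [0], [1], [2], [3], [4], [5], [6], [7]
  1-simplices (24): (24 of them)
  2-simplices (16): [0,1,6], [0,1,7], [0,2,3], [0,2,7], [0,3,4], [0,4,6], [1,2,4], [1,2,5], [1,4,7], [1,5,6], [2,3,5], [2,4,6], [2,6,7], [3,4,7], [3,5,6], [3,6,7]

so the chain groups are C_0 ≅ Z^8, C_1 ≅ Z^24, C_2 ≅ Z^16.

The boundary map ∂_1: C_1 → C_0 sends each edge [p,q] (with p < q) to q − p. For instance
  ∂[4,7] = [7] − [4].
The 8×24 boundary matrix has rank 7 and Smith normal form diag(1,1,1,1,1,1,1).

Boundary ∂_2: C_2 → C_1 acts by ∂[p,q,r] = [q,r] − [p,r] + [p,q]. For instance
  ∂[0,2,7] = [2,7] − [0,7] + [0,2],
  ∂[3,6,7] = [6,7] − [3,7] + [3,6].
The 24×16 boundary matrix has rank 15 and Smith normal form diag(1,1,1,1,1,1,1,1,1,1,1,1,1,1,1).

Computing H_k = (kernel of ∂_k) / (image of ∂_{k+1}):

  H_0: rank C_0 − rank ∂_1 = 8 − 7 = 1, and the invariant factors of ∂_1 are all 1, so H_0 ≅ Z.
  H_1: rank ker ∂_1 − rank ∂_2 = (24 − 7) − 15 = 2, and the invariant factors of ∂_2 are all 1, so H_1 ≅ Z^2.
  H_2: rank ker ∂_2 − rank ∂_3 = (16 − 15) − 0 = 1, and there is no ∂_3, so H_2 ≅ Z.

H_0 = Z,  H_1 = Z^2,  H_2 = Z.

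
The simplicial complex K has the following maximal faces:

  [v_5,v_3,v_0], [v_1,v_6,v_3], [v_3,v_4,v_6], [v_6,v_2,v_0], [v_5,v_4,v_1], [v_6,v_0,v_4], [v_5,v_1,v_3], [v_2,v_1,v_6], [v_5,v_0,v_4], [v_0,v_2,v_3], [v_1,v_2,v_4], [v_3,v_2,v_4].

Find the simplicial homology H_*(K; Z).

H_0 = Z,  H_1 = Z/2,  H_2 = 0.

Take the total order v_0 < v_1 < v_2 < v_3 < v_4 < v_5 < v_6 on the vertex set. Then K (dimension 2) consists of the simplices:

  0-simplices (7): [v_0], [v_1], [v_2], [v_3], [v_4], [v_5], [v_6]
  1-simplices (18): (18 of them)
  2-simplices (12): (12 of them)

so the chain groups are C_0 ≅ Z^7, C_1 ≅ Z^18, C_2 ≅ Z^12.

The boundary map ∂_1: C_1 → C_0 is given by ∂[p,q] = [q] − [p].
The 7×18 boundary matrix has rank 6 and Smith normal form diag(1,1,1,1,1,1).

Boundary ∂_2: C_2 → C_1 maps a triangle to the signed sum of its edges. For instance
  ∂[v_0,v_3,v_5] = [v_3,v_5] − [v_0,v_5] + [v_0,v_3],
  ∂[v_1,v_4,v_5] = [v_4,v_5] − [v_1,v_5] + [v_1,v_4].
This gives a 18×12 integer matrix of rank 12; reducing to Smith normal form yields diagonal entries (1,1,1,1,1,1,1,1,1,1,1,2).

Now H_k = ker ∂_k / im ∂_{k+1}, so:

  H_0: rank C_0 − rank ∂_1 = 7 − 6 = 1, and the invariant factors of ∂_1 are all 1, so H_0 ≅ Z.
  H_1: rank ker ∂_1 − rank ∂_2 = (18 − 6) − 12 = 0, and ∂_2 has invariant factor 2 > 1, so H_1 ≅ Z/2.
  H_2: rank ker ∂_2 − rank ∂_3 = (12 − 12) − 0 = 0, and there is no ∂_3, so H_2 ≅ 0.

(K is a triangulation of the real projective plane RP^2.)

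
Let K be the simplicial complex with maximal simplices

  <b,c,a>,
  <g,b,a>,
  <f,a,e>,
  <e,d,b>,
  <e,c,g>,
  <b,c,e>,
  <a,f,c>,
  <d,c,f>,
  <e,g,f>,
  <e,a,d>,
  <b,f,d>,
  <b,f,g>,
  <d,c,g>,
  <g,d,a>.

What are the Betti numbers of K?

Take the total order a < b < c < d < e < f < g on the vertex set. Then K (dimension 2) consists of the simplices:

  0-simplices (7): a, b, c, d, e, f, g
  1-simplices (21): ab, ac, ad, ae, af, ag, bc, bd, be, bf, bg, cd, ce, cf, cg, de, df, dg, ef, eg, fg
  2-simplices (14): abc, abg, acf, ade, adg, aef, bce, bde, bdf, bfg, cdf, cdg, ceg, efg

so the chain groups are C_0 ≅ Z^7, C_1 ≅ Z^21, C_2 ≅ Z^14.

Boundary ∂_1: C_1 → C_0 is given by ∂[p,q] = [q] − [p]. For instance
  ∂ce = e − c.
The 7×21 boundary matrix has rank 6 and Smith normal form diag(1,1,1,1,1,1).

The boundary map ∂_2: C_2 → C_1 acts by ∂[p,q,r] = [q,r] − [p,r] + [p,q]. For instance
  ∂acf = cf − af + ac,
  ∂ceg = eg − cg + ce.
This gives a 21×14 integer matrix of rank 13; reducing to Smith normal form yields diagonal entries (1,1,1,1,1,1,1,1,1,1,1,1,1).

From H_k ≅ ker(∂_k) / im(∂_{k+1}) we obtain:

  H_0: rank C_0 − rank ∂_1 = 7 − 6 = 1, and the invariant factors of ∂_1 are all 1, so H_0 ≅ Z.
  H_1: rank ker ∂_1 − rank ∂_2 = (21 − 6) − 13 = 2, and the invariant factors of ∂_2 are all 1, so H_1 ≅ Z^2.
  H_2: rank ker ∂_2 − rank ∂_3 = (14 − 13) − 0 = 1, and there is no ∂_3, so H_2 ≅ Z.

As a check, the Euler characteristic is 7 − 21 + 14 = 0, which agrees with 1 − 2 + 1 = 0.

Hence the Betti numbers are b_0 = 1, b_1 = 2, b_2 = 1.

b_0 = 1, b_1 = 2, b_2 = 1.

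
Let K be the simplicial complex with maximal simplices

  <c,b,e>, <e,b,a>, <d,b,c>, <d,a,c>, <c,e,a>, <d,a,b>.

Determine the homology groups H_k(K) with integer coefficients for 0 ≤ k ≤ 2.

H_0 = Z,  H_1 = 0,  H_2 = Z.

Take the total order a < b < c < d < e on the vertex set. Then K (dimension 2) consists of the simplices:

  0-simplices (5): a, b, c, d, e
  1-simplices (9): ab, ac, ad, ae, bc, bd, be, cd, ce
  2-simplices (6): abd, abe, acd, ace, bcd, bce

so the chain groups are C_0 ≅ Z^5, C_1 ≅ Z^9, C_2 ≅ Z^6.

∂_1: C_1 → C_0 is given by ∂[p,q] = [q] − [p].
The resulting 5×9 matrix has rank 4, and its Smith normal form has invariant factors (1,1,1,1).

Boundary ∂_2: C_2 → C_1 sends each 2-simplex [p,q,r] to [q,r] − [p,r] + [p,q]. For instance
  ∂ace = ce − ae + ac,
  ∂abd = bd − ad + ab.
As a 9×6 matrix over Z this has rank 5, with invariant factors (1,1,1,1,1).

Reading off H_k = ker ∂_k / im ∂_{k+1}:

  H_0: rank C_0 − rank ∂_1 = 5 − 4 = 1, and the invariant factors of ∂_1 are all 1, so H_0 = Z.
  H_1: rank ker ∂_1 − rank ∂_2 = (9 − 4) − 5 = 0, and the invariant factors of ∂_2 are all 1, so H_1 = 0.
  H_2: rank ker ∂_2 − rank ∂_3 = (6 − 5) − 0 = 1, and there is no ∂_3, so H_2 = Z.

As a check, the Euler characteristic is 5 − 9 + 6 = 2, which agrees with 1 − 0 + 1 = 2.
(K is a triangulation of the 2-sphere S^2.)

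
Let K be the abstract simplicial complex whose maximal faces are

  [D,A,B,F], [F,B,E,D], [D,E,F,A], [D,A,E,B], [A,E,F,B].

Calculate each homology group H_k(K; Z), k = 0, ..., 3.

H_0 ≅ Z,  H_1 = 0,  H_2 = 0,  H_3 ≅ Z.

We work with the vertex ordering A < B < D < E < F. The simplices of K, each written with vertices in increasing order, are:

  0-simplices (5): A, B, D, E, F
  1-simplices (10): AB, AD, AE, AF, BD, BE, BF, DE, DF, EF
  2-simplices (10): ABD, ABE, ABF, ADE, ADF, AEF, BDE, BDF, BEF, DEF
  3-simplices (5): ABDE, ABDF, ABEF, ADEF, BDEF

so the chain groups are C_0 ≅ Z^5, C_1 ≅ Z^10, C_2 ≅ Z^10, C_3 ≅ Z^5.

Boundary ∂_1: C_1 → C_0 sends each edge [p,q] (with p < q) to q − p. For instance
  ∂AF = F − A.
As a 5×10 matrix over Z this has rank 4, with invariant factors (1,1,1,1).

The boundary map ∂_2: C_2 → C_1 maps a triangle to the signed sum of its edges. For instance
  ∂ABF = BF − AF + AB,
  ∂ADF = DF − AF + AD.
The 10×10 boundary matrix has rank 6 and Smith normal form diag(1,1,1,1,1,1).

The boundary map ∂_3: C_3 → C_2 sends each 3-simplex σ to the alternating sum Σ_i (−1)^i (σ with its i-th vertex removed). For instance
  ∂ABDE = BDE − ADE + ABE − ABD,
  ∂ABEF = BEF − AEF + ABF − ABE.
As a 10×5 matrix over Z this has rank 4, with invariant factors (1,1,1,1).

Reading off H_k = ker ∂_k / im ∂_{k+1}:

  H_0: rank C_0 − rank ∂_1 = 5 − 4 = 1, and the invariant factors of ∂_1 are all 1, so H_0 = Z.
  H_1: rank ker ∂_1 − rank ∂_2 = (10 − 4) − 6 = 0, and the invariant factors of ∂_2 are all 1, so H_1 = 0.
  H_2: rank ker ∂_2 − rank ∂_3 = (10 − 6) − 4 = 0, and the invariant factors of ∂_3 are all 1, so H_2 = 0.
  H_3: rank ker ∂_3 − rank ∂_4 = (5 − 4) − 0 = 1, and there is no ∂_4, so H_3 = Z.

(K is a triangulation of the 3-sphere S^3.)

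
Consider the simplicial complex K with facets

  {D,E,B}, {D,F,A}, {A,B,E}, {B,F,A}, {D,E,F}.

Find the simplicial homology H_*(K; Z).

Take the total order A < B < D < E < F on the vertex set. Then K (dimension 2) consists of the simplices:

  0-simplices (5): A, B, D, E, F
  1-simplices (10): AB, AD, AE, AF, BD, BE, BF, DE, DF, EF
  2-simplices (5): ABE, ABF, ADF, BDE, DEF

so the chain groups are C_0 ≅ Z^5, C_1 ≅ Z^10, C_2 ≅ Z^5.

The boundary map ∂_1: C_1 → C_0 maps an edge to its endpoints' difference, ∂[p,q] = q − p. For instance
  ∂DE = E − D.
This gives a 5×10 integer matrix of rank 4; reducing to Smith normal form yields diagonal entries (1,1,1,1).

The boundary map ∂_2: C_2 → C_1 sends each 2-simplex [p,q,r] to [q,r] − [p,r] + [p,q]. For instance
  ∂DEF = EF − DF + DE,
  ∂BDE = DE − BE + BD.
As a 10×5 matrix over Z this has rank 5, with invariant factors (1,1,1,1,1).

Computing H_k = (kernel of ∂_k) / (image of ∂_{k+1}):

  H_0: rank C_0 − rank ∂_1 = 5 − 4 = 1, and the invariant factors of ∂_1 are all 1, so H_0 = Z.
  H_1: rank ker ∂_1 − rank ∂_2 = (10 − 4) − 5 = 1, and the invariant factors of ∂_2 are all 1, so H_1 = Z.
  H_2: rank ker ∂_2 − rank ∂_3 = (5 − 5) − 0 = 0, and there is no ∂_3, so H_2 = 0.

(K is a triangulation of the Möbius band.)

H_0 ≅ Z,  H_1 ≅ Z,  H_2 = 0.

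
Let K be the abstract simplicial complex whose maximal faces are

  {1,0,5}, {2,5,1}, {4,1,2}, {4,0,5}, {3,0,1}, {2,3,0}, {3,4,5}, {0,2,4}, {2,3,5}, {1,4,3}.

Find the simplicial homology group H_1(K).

K has 6 vertices, 15 edges, 10 triangles.
rank ∂_1 = 5, rank ∂_2 = 10 ⇒ b_1 = 15 − 5 − 10 = 0; ∂_2 has invariant factor(s) [2] giving torsion. So H_1 ≅ Z/2.

H_1 = Z/2.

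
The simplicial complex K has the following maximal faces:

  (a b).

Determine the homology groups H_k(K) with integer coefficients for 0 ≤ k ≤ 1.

H_0 ≅ Z,  H_1 = 0.

Order the vertices as a < b. Listing each simplex with vertices in this order, K has dimension 1 with simplices:

  0-simplices (2): a, b
  1-simplices (1): ab

so the chain groups are C_0 ≅ Z^2, C_1 ≅ Z^1.

Boundary ∂_1: C_1 → C_0 is given by ∂[p,q] = [q] − [p]. For instance
  ∂ab = b − a.
The 2×1 boundary matrix has rank 1 and Smith normal form diag(1).

Reading off H_k = ker ∂_k / im ∂_{k+1}:

  H_0: rank C_0 − rank ∂_1 = 2 − 1 = 1, and the invariant factors of ∂_1 are all 1, so H_0 = Z.
  H_1: rank ker ∂_1 − rank ∂_2 = (1 − 1) − 0 = 0, and there is no ∂_2, so H_1 = 0.

As a check, the Euler characteristic is 2 − 1 = 1, which agrees with 1 − 0 = 1.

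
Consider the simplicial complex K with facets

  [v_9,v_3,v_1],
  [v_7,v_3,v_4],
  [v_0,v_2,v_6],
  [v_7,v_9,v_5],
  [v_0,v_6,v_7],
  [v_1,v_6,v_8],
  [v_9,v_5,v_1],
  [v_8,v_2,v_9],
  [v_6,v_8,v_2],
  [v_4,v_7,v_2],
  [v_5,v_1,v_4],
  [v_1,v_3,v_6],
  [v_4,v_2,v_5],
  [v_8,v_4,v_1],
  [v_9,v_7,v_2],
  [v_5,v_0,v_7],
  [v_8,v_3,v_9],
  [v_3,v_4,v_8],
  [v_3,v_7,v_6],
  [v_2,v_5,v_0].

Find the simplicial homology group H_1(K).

Take the total order v_0 < v_1 < v_2 < v_3 < v_4 < v_5 < v_6 < v_7 < v_8 < v_9 on the vertex set. Then K (dimension 2) consists of the simplices:

  0-simplices (10): [v_0], [v_1], [v_2], [v_3], [v_4], [v_5], [v_6], [v_7], [v_8], [v_9]
  1-simplices (30): (30 of them)
  2-simplices (20): (20 of them)

giving chain groups C_0 ≅ Z^10, C_1 ≅ Z^30, C_2 ≅ Z^20.

∂_1: C_1 → C_0 is given by ∂[p,q] = [q] − [p].
The resulting 10×30 matrix has rank 9, and its Smith normal form has invariant factors (1,1,1,1,1,1,1,1,1).

Boundary ∂_2: C_2 → C_1 sends each 2-simplex [p,q,r] to [q,r] − [p,r] + [p,q]. For instance
  ∂[v_2,v_6,v_8] = [v_6,v_8] − [v_2,v_8] + [v_2,v_6],
  ∂[v_2,v_4,v_7] = [v_4,v_7] − [v_2,v_7] + [v_2,v_4].
As a 30×20 matrix over Z this has rank 20, with invariant factors (1,1,1,1,1,1,1,1,1,1,1,1,1,1,1,1,1,1,1,2).

Computing H_k = (kernel of ∂_k) / (image of ∂_{k+1}):

  H_1: rank ker ∂_1 − rank ∂_2 = (30 − 9) − 20 = 1, and ∂_2 has invariant factor 2 > 1, so H_1 = Z ⊕ Z/2Z.

(K is a triangulation of the Klein bottle.)

H_1 = Z ⊕ Z/2Z.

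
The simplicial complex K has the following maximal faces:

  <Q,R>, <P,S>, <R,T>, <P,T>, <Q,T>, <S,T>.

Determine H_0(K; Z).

H_0 = Z.

We work with the vertex ordering P < Q < R < S < T. The simplices of K, each written with vertices in increasing order, are:

  0-simplices (5): P, Q, R, S, T
  1-simplices (6): PS, PT, QR, QT, RT, ST

Hence C_0 ≅ Z^5, C_1 ≅ Z^6.

The boundary map ∂_1: C_1 → C_0 maps an edge to its endpoints' difference, ∂[p,q] = q − p. For instance
  ∂ST = T − S.
The 5×6 boundary matrix has rank 4 and Smith normal form diag(1,1,1,1).

Reading off H_k = ker ∂_k / im ∂_{k+1}:

  H_0: rank C_0 − rank ∂_1 = 5 − 4 = 1, and the invariant factors of ∂_1 are all 1, so H_0 ≅ Z.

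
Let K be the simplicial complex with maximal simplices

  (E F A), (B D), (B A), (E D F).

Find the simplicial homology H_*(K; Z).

H_0 ≅ Z,  H_1 ≅ Z,  H_2 = 0.

K has 5 vertices, 7 edges, 2 triangles.
rank ∂_0 = 0, rank ∂_1 = 4 ⇒ b_0 = 5 − 0 − 4 = 1; all invariant factors of ∂_1 are 1 so no torsion. So H_0 ≅ Z.
rank ∂_1 = 4, rank ∂_2 = 2 ⇒ b_1 = 7 − 4 − 2 = 1; all invariant factors of ∂_2 are 1 so no torsion. So H_1 ≅ Z.
rank ∂_2 = 2, rank ∂_3 = 0 ⇒ b_2 = 2 − 2 − 0 = 0. So H_2 ≅ 0.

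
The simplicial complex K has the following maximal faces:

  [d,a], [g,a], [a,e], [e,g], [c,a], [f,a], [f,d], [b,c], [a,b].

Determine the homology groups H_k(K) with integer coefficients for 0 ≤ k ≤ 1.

Order the vertices as a < b < c < d < e < f < g. Listing each simplex with vertices in this order, K has dimension 1 with simplices:

  0-simplices (7): a, b, c, d, e, f, g
  1-simplices (9): ab, ac, ad, ae, af, ag, bc, df, eg

Hence C_0 ≅ Z^7, C_1 ≅ Z^9.

Boundary ∂_1: C_1 → C_0 maps an edge to its endpoints' difference, ∂[p,q] = q − p.
This gives a 7×9 integer matrix of rank 6; reducing to Smith normal form yields diagonal entries (1,1,1,1,1,1).

Computing H_k = (kernel of ∂_k) / (image of ∂_{k+1}):

  H_0: rank C_0 − rank ∂_1 = 7 − 6 = 1, and the invariant factors of ∂_1 are all 1, so H_0 ≅ Z.
  H_1: rank ker ∂_1 − rank ∂_2 = (9 − 6) − 0 = 3, and there is no ∂_2, so H_1 ≅ Z^3.

As a check, the Euler characteristic is 7 − 9 = -2, which agrees with 1 − 3 = -2.

H_0 = Z,  H_1 = Z^3.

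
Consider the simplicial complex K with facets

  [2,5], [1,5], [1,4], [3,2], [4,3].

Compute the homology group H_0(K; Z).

Take the total order 1 < 2 < 3 < 4 < 5 on the vertex set. Then K (dimension 1) consists of the simplices:

  0-simplices (5): [1], [2], [3], [4], [5]
  1-simplices (5): [1,4], [1,5], [2,3], [2,5], [3,4]

Hence C_0 ≅ Z^5, C_1 ≅ Z^5.

The boundary map ∂_1: C_1 → C_0 is given by ∂[p,q] = [q] − [p].
The resulting 5×5 matrix has rank 4, and its Smith normal form has invariant factors (1,1,1,1).

Reading off H_k = ker ∂_k / im ∂_{k+1}:

  H_0: rank C_0 − rank ∂_1 = 5 − 4 = 1, and the invariant factors of ∂_1 are all 1, so H_0 ≅ Z.

(K is a triangulation of the circle S^1.)

H_0 = Z.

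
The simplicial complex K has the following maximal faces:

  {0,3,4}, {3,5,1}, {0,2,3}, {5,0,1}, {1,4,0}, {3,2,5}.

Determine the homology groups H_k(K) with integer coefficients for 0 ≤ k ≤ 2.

H_0 ≅ Z,  H_1 ≅ Z,  H_2 = 0.

We work with the vertex ordering 0 < 1 < 2 < 3 < 4 < 5. The simplices of K, each written with vertices in increasing order, are:

  0-simplices (6): [0], [1], [2], [3], [4], [5]
  1-simplices (12): [0,1], [0,2], [0,3], [0,4], [0,5], [1,3], [1,4], [1,5], [2,3], [2,5], [3,4], [3,5]
  2-simplices (6): [0,1,4], [0,1,5], [0,2,3], [0,3,4], [1,3,5], [2,3,5]

Hence C_0 ≅ Z^6, C_1 ≅ Z^12, C_2 ≅ Z^6.

Boundary ∂_1: C_1 → C_0 sends each edge [p,q] (with p < q) to q − p. For instance
  ∂[0,4] = [4] − [0].
The 6×12 boundary matrix has rank 5 and Smith normal form diag(1,1,1,1,1).

∂_2: C_2 → C_1 acts by ∂[p,q,r] = [q,r] − [p,r] + [p,q]. For instance
  ∂[0,1,5] = [1,5] − [0,5] + [0,1],
  ∂[0,1,4] = [1,4] − [0,4] + [0,1].
This gives a 12×6 integer matrix of rank 6; reducing to Smith normal form yields diagonal entries (1,1,1,1,1,1).

Computing H_k = (kernel of ∂_k) / (image of ∂_{k+1}):

  H_0: rank C_0 − rank ∂_1 = 6 − 5 = 1, and the invariant factors of ∂_1 are all 1, so H_0 ≅ Z.
  H_1: rank ker ∂_1 − rank ∂_2 = (12 − 5) − 6 = 1, and the invariant factors of ∂_2 are all 1, so H_1 ≅ Z.
  H_2: rank ker ∂_2 − rank ∂_3 = (6 − 6) − 0 = 0, and there is no ∂_3, so H_2 ≅ 0.

As a check, the Euler characteristic is 6 − 12 + 6 = 0, which agrees with 1 − 1 + 0 = 0.
(K is a triangulation of the cylinder S^1 x I.)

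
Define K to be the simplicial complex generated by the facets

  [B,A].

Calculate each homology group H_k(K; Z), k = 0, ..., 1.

We work with the vertex ordering A < B. The simplices of K, each written with vertices in increasing order, are:

  0-simplices (2): A, B
  1-simplices (1): AB

Hence C_0 ≅ Z^2, C_1 ≅ Z^1.

The boundary map ∂_1: C_1 → C_0 is given by ∂[p,q] = [q] − [p]. For instance
  ∂AB = B − A.
As a 2×1 matrix over Z this has rank 1, with invariant factors (1).

Computing H_k = (kernel of ∂_k) / (image of ∂_{k+1}):

  H_0: rank C_0 − rank ∂_1 = 2 − 1 = 1, and the invariant factors of ∂_1 are all 1, so H_0 ≅ Z.
  H_1: rank ker ∂_1 − rank ∂_2 = (1 − 1) − 0 = 0, and there is no ∂_2, so H_1 ≅ 0.

As a check, the Euler characteristic is 2 − 1 = 1, which agrees with 1 − 0 = 1.

H_0 = Z,  H_1 = 0.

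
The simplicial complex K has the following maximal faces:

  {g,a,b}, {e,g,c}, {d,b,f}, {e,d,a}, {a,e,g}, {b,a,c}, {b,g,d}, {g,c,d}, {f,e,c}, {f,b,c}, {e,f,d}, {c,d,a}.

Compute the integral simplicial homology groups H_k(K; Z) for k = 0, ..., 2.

We work with the vertex ordering a < b < c < d < e < f < g. The simplices of K, each written with vertices in increasing order, are:

  0-simplices (7): a, b, c, d, e, f, g
  1-simplices (18): ab, ac, ad, ae, ag, bc, bd, bf, bg, cd, ce, cf, cg, de, df, dg, ef, eg
  2-simplices (12): abc, abg, acd, ade, aeg, bcf, bdf, bdg, cdg, cef, ceg, def

giving chain groups C_0 ≅ Z^7, C_1 ≅ Z^18, C_2 ≅ Z^12.

Boundary ∂_1: C_1 → C_0 sends each edge [p,q] (with p < q) to q − p. For instance
  ∂ag = g − a.
As a 7×18 matrix over Z this has rank 6, with invariant factors (1,1,1,1,1,1).

∂_2: C_2 → C_1 maps a triangle to the signed sum of its edges. For instance
  ∂acd = cd − ad + ac,
  ∂bcf = cf − bf + bc.
The 18×12 boundary matrix has rank 12 and Smith normal form diag(1,1,1,1,1,1,1,1,1,1,1,2).

Now H_k = ker ∂_k / im ∂_{k+1}, so:

  H_0: rank C_0 − rank ∂_1 = 7 − 6 = 1, and the invariant factors of ∂_1 are all 1, so H_0 = Z.
  H_1: rank ker ∂_1 − rank ∂_2 = (18 − 6) − 12 = 0, and ∂_2 has invariant factor 2 > 1, so H_1 = Z/2.
  H_2: rank ker ∂_2 − rank ∂_3 = (12 − 12) − 0 = 0, and there is no ∂_3, so H_2 = 0.

As a check, the Euler characteristic is 7 − 18 + 12 = 1, which agrees with 1 − 0 + 0 = 1.

H_0 = Z,  H_1 = Z/2,  H_2 = 0.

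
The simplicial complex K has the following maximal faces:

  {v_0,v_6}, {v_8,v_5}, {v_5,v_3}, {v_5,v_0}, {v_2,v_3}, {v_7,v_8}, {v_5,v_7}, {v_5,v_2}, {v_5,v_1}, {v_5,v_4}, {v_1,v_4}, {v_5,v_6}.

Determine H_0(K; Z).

Fix the vertex order v_0 < v_1 < v_2 < v_3 < v_4 < v_5 < v_6 < v_7 < v_8 and write every simplex with vertices in increasing order. Then dim K = 1 and the simplices of K are:

  0-simplices (9): [v_0], [v_1], [v_2], [v_3], [v_4], [v_5], [v_6], [v_7], [v_8]
  1-simplices (12): [v_0,v_5], [v_0,v_6], [v_1,v_4], [v_1,v_5], [v_2,v_3], [v_2,v_5], [v_3,v_5], [v_4,v_5], [v_5,v_6], [v_5,v_7], [v_5,v_8], [v_7,v_8]

Hence C_0 ≅ Z^9, C_1 ≅ Z^12.

Boundary ∂_1: C_1 → C_0 maps an edge to its endpoints' difference, ∂[p,q] = q − p.
As a 9×12 matrix over Z this has rank 8, with invariant factors (1,1,1,1,1,1,1,1).

From H_k ≅ ker(∂_k) / im(∂_{k+1}) we obtain:

  H_0: rank C_0 − rank ∂_1 = 9 − 8 = 1, and the invariant factors of ∂_1 are all 1, so H_0 ≅ Z.

H_0 = Z.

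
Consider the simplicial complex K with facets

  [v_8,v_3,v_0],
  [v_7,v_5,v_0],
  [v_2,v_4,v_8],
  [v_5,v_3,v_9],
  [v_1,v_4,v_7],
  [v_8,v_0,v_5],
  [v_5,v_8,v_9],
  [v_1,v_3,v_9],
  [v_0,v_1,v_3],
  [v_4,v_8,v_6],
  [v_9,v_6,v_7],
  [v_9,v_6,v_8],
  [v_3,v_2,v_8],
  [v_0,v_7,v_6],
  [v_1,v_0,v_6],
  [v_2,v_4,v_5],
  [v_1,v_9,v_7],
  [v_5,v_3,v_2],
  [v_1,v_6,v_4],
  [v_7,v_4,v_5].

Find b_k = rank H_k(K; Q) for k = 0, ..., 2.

b_0 = 1, b_1 = 1, b_2 = 0.

K has 10 vertices, 30 edges, 20 triangles.
rank ∂_0 = 0, rank ∂_1 = 9 ⇒ b_0 = 10 − 0 − 9 = 1; all invariant factors of ∂_1 are 1 so no torsion. So H_0 ≅ Z.
rank ∂_1 = 9, rank ∂_2 = 20 ⇒ b_1 = 30 − 9 − 20 = 1; ∂_2 has invariant factor(s) [2] giving torsion. So H_1 ≅ Z ⊕ Z_2.
rank ∂_2 = 20, rank ∂_3 = 0 ⇒ b_2 = 20 − 20 − 0 = 0. So H_2 ≅ 0.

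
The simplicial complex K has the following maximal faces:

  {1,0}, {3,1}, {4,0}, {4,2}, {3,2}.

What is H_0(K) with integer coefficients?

H_0 = Z.

K has 5 vertices, 5 edges.
rank ∂_0 = 0, rank ∂_1 = 4 ⇒ b_0 = 5 − 0 − 4 = 1; all invariant factors of ∂_1 are 1 so no torsion. So H_0 ≅ Z.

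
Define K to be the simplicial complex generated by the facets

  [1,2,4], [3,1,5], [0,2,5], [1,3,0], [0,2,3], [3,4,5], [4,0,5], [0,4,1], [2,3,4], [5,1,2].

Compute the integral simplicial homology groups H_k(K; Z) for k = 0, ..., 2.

H_0 ≅ Z,  H_1 ≅ Z/2,  H_2 = 0.

Take the total order 0 < 1 < 2 < 3 < 4 < 5 on the vertex set. Then K (dimension 2) consists of the simplices:

  0-simplices (6): [0], [1], [2], [3], [4], [5]
  1-simplices (15): [0,1], [0,2], [0,3], [0,4], [0,5], [1,2], [1,3], [1,4], [1,5], [2,3], [2,4], [2,5], [3,4], [3,5], [4,5]
  2-simplices (10): [0,1,3], [0,1,4], [0,2,3], [0,2,5], [0,4,5], [1,2,4], [1,2,5], [1,3,5], [2,3,4], [3,4,5]

so the chain groups are C_0 ≅ Z^6, C_1 ≅ Z^15, C_2 ≅ Z^10.

Boundary ∂_1: C_1 → C_0 sends each edge [p,q] (with p < q) to q − p.
As a 6×15 matrix over Z this has rank 5, with invariant factors (1,1,1,1,1).

Boundary ∂_2: C_2 → C_1 sends each 2-simplex [p,q,r] to [q,r] − [p,r] + [p,q]. For instance
  ∂[1,2,5] = [2,5] − [1,5] + [1,2],
  ∂[2,3,4] = [3,4] − [2,4] + [2,3].
The 15×10 boundary matrix has rank 10 and Smith normal form diag(1,1,1,1,1,1,1,1,1,2).

Reading off H_k = ker ∂_k / im ∂_{k+1}:

  H_0: rank C_0 − rank ∂_1 = 6 − 5 = 1, and the invariant factors of ∂_1 are all 1, so H_0 ≅ Z.
  H_1: rank ker ∂_1 − rank ∂_2 = (15 − 5) − 10 = 0, and ∂_2 has invariant factor 2 > 1, so H_1 ≅ Z/2.
  H_2: rank ker ∂_2 − rank ∂_3 = (10 − 10) − 0 = 0, and there is no ∂_3, so H_2 ≅ 0.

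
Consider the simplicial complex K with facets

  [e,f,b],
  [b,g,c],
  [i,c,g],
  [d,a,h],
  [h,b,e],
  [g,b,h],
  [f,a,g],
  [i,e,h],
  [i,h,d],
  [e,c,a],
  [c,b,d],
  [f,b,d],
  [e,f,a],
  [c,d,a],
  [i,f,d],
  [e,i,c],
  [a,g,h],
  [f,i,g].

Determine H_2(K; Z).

Fix the vertex order a < b < c < d < e < f < g < h < i and write every simplex with vertices in increasing order. Then dim K = 2 and the simplices of K are:

  0-simplices (9): a, b, c, d, e, f, g, h, i
  1-simplices (27): ac, ad, ae, af, ag, ah, bc, bd, be, bf, bg, bh, cd, ce, cg, ci, df, dh, di, ef, eh, ei, fg, fi, gh, gi, hi
  2-simplices (18): acd, ace, adh, aef, afg, agh, bcd, bcg, bdf, bef, beh, bgh, cei, cgi, dfi, dhi, ehi, fgi

Hence C_0 ≅ Z^9, C_1 ≅ Z^27, C_2 ≅ Z^18.

∂_1: C_1 → C_0 sends each edge [p,q] (with p < q) to q − p. For instance
  ∂hi = i − h.
The 9×27 boundary matrix has rank 8 and Smith normal form diag(1,1,1,1,1,1,1,1).

The boundary map ∂_2: C_2 → C_1 sends each 2-simplex [p,q,r] to [q,r] − [p,r] + [p,q]. For instance
  ∂bef = ef − bf + be,
  ∂fgi = gi − fi + fg.
As a 27×18 matrix over Z this has rank 17, with invariant factors (1,1,1,1,1,1,1,1,1,1,1,1,1,1,1,1,1).

From H_k ≅ ker(∂_k) / im(∂_{k+1}) we obtain:

  H_2: rank ker ∂_2 − rank ∂_3 = (18 − 17) − 0 = 1, and there is no ∂_3, so H_2 = Z.

H_2 = Z.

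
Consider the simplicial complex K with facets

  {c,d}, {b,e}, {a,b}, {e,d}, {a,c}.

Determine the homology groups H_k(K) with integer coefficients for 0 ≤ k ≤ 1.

H_0 = Z,  H_1 = Z.

Fix the vertex order a < b < c < d < e and write every simplex with vertices in increasing order. Then dim K = 1 and the simplices of K are:

  0-simplices (5): a, b, c, d, e
  1-simplices (5): ab, ac, be, cd, de

so the chain groups are C_0 ≅ Z^5, C_1 ≅ Z^5.

∂_1: C_1 → C_0 sends each edge [p,q] (with p < q) to q − p. For instance
  ∂be = e − b.
This gives a 5×5 integer matrix of rank 4; reducing to Smith normal form yields diagonal entries (1,1,1,1).

Now H_k = ker ∂_k / im ∂_{k+1}, so:

  H_0: rank C_0 − rank ∂_1 = 5 − 4 = 1, and the invariant factors of ∂_1 are all 1, so H_0 ≅ Z.
  H_1: rank ker ∂_1 − rank ∂_2 = (5 − 4) − 0 = 1, and there is no ∂_2, so H_1 ≅ Z.

As a check, the Euler characteristic is 5 − 5 = 0, which agrees with 1 − 1 = 0.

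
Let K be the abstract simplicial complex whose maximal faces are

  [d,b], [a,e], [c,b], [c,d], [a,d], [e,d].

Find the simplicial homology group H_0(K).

Take the total order a < b < c < d < e on the vertex set. Then K (dimension 1) consists of the simplices:

  0-simplices (5): a, b, c, d, e
  1-simplices (6): ad, ae, bc, bd, cd, de

giving chain groups C_0 ≅ Z^5, C_1 ≅ Z^6.

The boundary map ∂_1: C_1 → C_0 is given by ∂[p,q] = [q] − [p]. For instance
  ∂ad = d − a.
This gives a 5×6 integer matrix of rank 4; reducing to Smith normal form yields diagonal entries (1,1,1,1).

Now H_k = ker ∂_k / im ∂_{k+1}, so:

  H_0: rank C_0 − rank ∂_1 = 5 − 4 = 1, and the invariant factors of ∂_1 are all 1, so H_0 = Z.

(K is a triangulation of a wedge of 2 circles.)

H_0 = Z.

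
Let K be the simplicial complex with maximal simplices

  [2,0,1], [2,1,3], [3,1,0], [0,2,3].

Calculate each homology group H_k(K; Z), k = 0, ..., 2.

Order the vertices as 0 < 1 < 2 < 3. Listing each simplex with vertices in this order, K has dimension 2 with simplices:

  0-simplices (4): [0], [1], [2], [3]
  1-simplices (6): [0,1], [0,2], [0,3], [1,2], [1,3], [2,3]
  2-simplices (4): [0,1,2], [0,1,3], [0,2,3], [1,2,3]

giving chain groups C_0 ≅ Z^4, C_1 ≅ Z^6, C_2 ≅ Z^4.

Boundary ∂_1: C_1 → C_0 maps an edge to its endpoints' difference, ∂[p,q] = q − p. For instance
  ∂[1,3] = [3] − [1].
The resulting 4×6 matrix has rank 3, and its Smith normal form has invariant factors (1,1,1).

Boundary ∂_2: C_2 → C_1 maps a triangle to the signed sum of its edges. For instance
  ∂[0,1,3] = [1,3] − [0,3] + [0,1],
  ∂[1,2,3] = [2,3] − [1,3] + [1,2].
As a 6×4 matrix over Z this has rank 3, with invariant factors (1,1,1).

Now H_k = ker ∂_k / im ∂_{k+1}, so:

  H_0: rank C_0 − rank ∂_1 = 4 − 3 = 1, and the invariant factors of ∂_1 are all 1, so H_0 = Z.
  H_1: rank ker ∂_1 − rank ∂_2 = (6 − 3) − 3 = 0, and the invariant factors of ∂_2 are all 1, so H_1 = 0.
  H_2: rank ker ∂_2 − rank ∂_3 = (4 − 3) − 0 = 1, and there is no ∂_3, so H_2 = Z.

As a check, the Euler characteristic is 4 − 6 + 4 = 2, which agrees with 1 − 0 + 1 = 2.

H_0 = Z,  H_1 = 0,  H_2 = Z.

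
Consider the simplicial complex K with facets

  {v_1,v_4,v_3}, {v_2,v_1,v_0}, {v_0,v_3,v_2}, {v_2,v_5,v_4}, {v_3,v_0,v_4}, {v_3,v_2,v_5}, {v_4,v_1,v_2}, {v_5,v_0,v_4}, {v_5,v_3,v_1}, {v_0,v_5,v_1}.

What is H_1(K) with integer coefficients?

H_1 = Z_2.

Take the total order v_0 < v_1 < v_2 < v_3 < v_4 < v_5 on the vertex set. Then K (dimension 2) consists of the simplices:

  0-simplices (6): [v_0], [v_1], [v_2], [v_3], [v_4], [v_5]
  1-simplices (15): (15 of them)
  2-simplices (10): [v_0,v_1,v_2], [v_0,v_1,v_5], [v_0,v_2,v_3], [v_0,v_3,v_4], [v_0,v_4,v_5], [v_1,v_2,v_4], [v_1,v_3,v_4], [v_1,v_3,v_5], [v_2,v_3,v_5], [v_2,v_4,v_5]

so the chain groups are C_0 ≅ Z^6, C_1 ≅ Z^15, C_2 ≅ Z^10.

The boundary map ∂_1: C_1 → C_0 maps an edge to its endpoints' difference, ∂[p,q] = q − p.
The 6×15 boundary matrix has rank 5 and Smith normal form diag(1,1,1,1,1).

The boundary map ∂_2: C_2 → C_1 acts by ∂[p,q,r] = [q,r] − [p,r] + [p,q]. For instance
  ∂[v_2,v_3,v_5] = [v_3,v_5] − [v_2,v_5] + [v_2,v_3],
  ∂[v_0,v_2,v_3] = [v_2,v_3] − [v_0,v_3] + [v_0,v_2].
This gives a 15×10 integer matrix of rank 10; reducing to Smith normal form yields diagonal entries (1,1,1,1,1,1,1,1,1,2).

Reading off H_k = ker ∂_k / im ∂_{k+1}:

  H_1: rank ker ∂_1 − rank ∂_2 = (15 − 5) − 10 = 0, and ∂_2 has invariant factor 2 > 1, so H_1 ≅ Z_2.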